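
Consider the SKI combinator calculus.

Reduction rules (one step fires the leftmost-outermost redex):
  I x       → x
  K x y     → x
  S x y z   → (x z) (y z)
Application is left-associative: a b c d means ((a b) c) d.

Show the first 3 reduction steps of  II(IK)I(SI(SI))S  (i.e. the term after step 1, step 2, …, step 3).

Answer: after 3 steps: KI(SI(SI))S

Derivation:
  start: II(IK)I(SI(SI))S
  →1  I(IK)I(SI(SI))S
  →2  IKI(SI(SI))S
  →3  KI(SI(SI))S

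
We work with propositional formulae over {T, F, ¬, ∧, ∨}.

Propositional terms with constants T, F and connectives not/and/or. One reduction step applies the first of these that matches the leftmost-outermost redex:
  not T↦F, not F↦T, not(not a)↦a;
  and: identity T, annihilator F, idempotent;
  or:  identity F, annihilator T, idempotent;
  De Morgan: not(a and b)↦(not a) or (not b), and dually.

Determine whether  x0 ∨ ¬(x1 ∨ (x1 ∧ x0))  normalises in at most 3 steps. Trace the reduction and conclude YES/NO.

Answer: YES — reaches normal form x0 ∨ (¬x1 ∧ (¬x1 ∨ ¬x0)) in 2 ≤ 3 steps

Reduction:
  start: x0 ∨ ¬(x1 ∨ (x1 ∧ x0))
  →1  x0 ∨ (¬x1 ∧ ¬(x1 ∧ x0))
  →2  x0 ∨ (¬x1 ∧ (¬x1 ∨ ¬x0))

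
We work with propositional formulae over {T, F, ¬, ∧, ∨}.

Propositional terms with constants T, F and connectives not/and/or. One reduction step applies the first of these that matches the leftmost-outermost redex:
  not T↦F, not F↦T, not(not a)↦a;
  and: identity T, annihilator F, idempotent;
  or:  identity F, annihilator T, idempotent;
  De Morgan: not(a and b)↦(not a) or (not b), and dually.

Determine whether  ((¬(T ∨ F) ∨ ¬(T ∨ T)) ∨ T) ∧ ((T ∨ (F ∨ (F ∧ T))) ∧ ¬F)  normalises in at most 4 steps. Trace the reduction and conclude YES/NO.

Answer: NO — after 4 steps the term is ¬F, not yet normal

Derivation:
  start: ((¬(T ∨ F) ∨ ¬(T ∨ T)) ∨ T) ∧ ((T ∨ (F ∨ (F ∧ T))) ∧ ¬F)
  →1  T ∧ ((T ∨ (F ∨ (F ∧ T))) ∧ ¬F)
  →2  (T ∨ (F ∨ (F ∧ T))) ∧ ¬F
  →3  T ∧ ¬F
  →4  ¬F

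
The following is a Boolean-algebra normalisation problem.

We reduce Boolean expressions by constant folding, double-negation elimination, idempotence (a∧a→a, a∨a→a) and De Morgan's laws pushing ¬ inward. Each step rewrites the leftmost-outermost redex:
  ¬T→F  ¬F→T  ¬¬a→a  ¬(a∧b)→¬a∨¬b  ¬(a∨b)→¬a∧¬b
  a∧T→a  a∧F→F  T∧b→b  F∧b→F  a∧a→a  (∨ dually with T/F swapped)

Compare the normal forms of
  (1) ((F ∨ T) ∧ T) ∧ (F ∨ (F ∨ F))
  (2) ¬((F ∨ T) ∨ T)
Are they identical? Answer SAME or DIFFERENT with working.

Term A:
  start: ((F ∨ T) ∧ T) ∧ (F ∨ (F ∨ F))
  step 1: (F ∨ T) ∧ (F ∨ (F ∨ F))
  step 2: T ∧ (F ∨ (F ∨ F))
  step 3: F ∨ (F ∨ F)
  step 4: F ∨ F
  step 5: F

Term B:
  start: ¬((F ∨ T) ∨ T)
  step 1: ¬(F ∨ T) ∧ ¬T
  step 2: (¬F ∧ ¬T) ∧ ¬T
  step 3: (T ∧ ¬T) ∧ ¬T
  step 4: ¬T ∧ ¬T
  step 5: ¬T
  step 6: F

Answer: SAME — A ⇓ F, B ⇓ F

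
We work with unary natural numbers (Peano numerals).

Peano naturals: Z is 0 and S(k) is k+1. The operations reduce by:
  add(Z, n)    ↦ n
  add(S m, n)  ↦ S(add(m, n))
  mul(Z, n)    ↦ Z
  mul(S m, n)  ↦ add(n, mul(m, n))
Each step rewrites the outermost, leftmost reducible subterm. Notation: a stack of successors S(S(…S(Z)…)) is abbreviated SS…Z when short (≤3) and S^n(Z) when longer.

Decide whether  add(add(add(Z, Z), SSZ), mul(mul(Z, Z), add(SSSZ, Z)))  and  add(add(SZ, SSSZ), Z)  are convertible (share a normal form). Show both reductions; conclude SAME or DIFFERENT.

Answer: DIFFERENT — A ⇓ SSZ, B ⇓ S^4(Z)

Working:
Term A:
  start: add(add(add(Z, Z), SSZ), mul(mul(Z, Z), add(SSSZ, Z)))
  [1] add(add(Z, SSZ), mul(mul(Z, Z), add(SSSZ, Z)))
  [2] add(SSZ, mul(mul(Z, Z), add(SSSZ, Z)))
  [3] S(add(SZ, mul(mul(Z, Z), add(SSSZ, Z))))
  [4] S(S(add(Z, mul(mul(Z, Z), add(SSSZ, Z)))))
  [5] S(S(mul(mul(Z, Z), add(SSSZ, Z))))
  [6] S(S(mul(Z, add(SSSZ, Z))))
  [7] SSZ

Term B:
  start: add(add(SZ, SSSZ), Z)
  [1] add(S(add(Z, SSSZ)), Z)
  [2] S(add(add(Z, SSSZ), Z))
  [3] S(add(SSSZ, Z))
  [4] S(S(add(SSZ, Z)))
  [5] S(S(S(add(SZ, Z))))
  [6] S(S(S(S(add(Z, Z)))))
  [7] S^4(Z)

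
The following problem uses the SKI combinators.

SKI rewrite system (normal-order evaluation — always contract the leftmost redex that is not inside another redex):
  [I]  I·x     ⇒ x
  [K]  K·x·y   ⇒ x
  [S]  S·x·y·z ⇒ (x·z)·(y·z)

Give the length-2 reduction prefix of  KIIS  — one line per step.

  start: KIIS
  →1  IS
  →2  S

Answer: after 2 steps: S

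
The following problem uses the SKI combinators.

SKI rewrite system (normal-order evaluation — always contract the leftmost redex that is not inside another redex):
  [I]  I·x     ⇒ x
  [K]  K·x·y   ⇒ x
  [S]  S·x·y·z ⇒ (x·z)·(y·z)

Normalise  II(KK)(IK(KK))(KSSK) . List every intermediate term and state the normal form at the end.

  start: II(KK)(IK(KK))(KSSK)
  →1  I(KK)(IK(KK))(KSSK)
  →2  KK(IK(KK))(KSSK)
  →3  K(KSSK)
  →4  K(SK)

Answer: normal form = K(SK)  (in 4 steps)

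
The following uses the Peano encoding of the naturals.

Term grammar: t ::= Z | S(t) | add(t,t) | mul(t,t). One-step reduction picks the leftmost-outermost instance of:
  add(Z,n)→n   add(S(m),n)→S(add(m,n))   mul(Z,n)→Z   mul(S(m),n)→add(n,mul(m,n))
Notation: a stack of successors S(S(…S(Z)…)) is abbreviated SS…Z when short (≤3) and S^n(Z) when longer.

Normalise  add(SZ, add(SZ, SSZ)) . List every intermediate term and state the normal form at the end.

  start: add(SZ, add(SZ, SSZ))
  →1  S(add(Z, add(SZ, SSZ)))
  →2  S(add(SZ, SSZ))
  →3  S(S(add(Z, SSZ)))
  →4  S^4(Z)

Answer: normal form = S^4(Z)  (in 4 steps)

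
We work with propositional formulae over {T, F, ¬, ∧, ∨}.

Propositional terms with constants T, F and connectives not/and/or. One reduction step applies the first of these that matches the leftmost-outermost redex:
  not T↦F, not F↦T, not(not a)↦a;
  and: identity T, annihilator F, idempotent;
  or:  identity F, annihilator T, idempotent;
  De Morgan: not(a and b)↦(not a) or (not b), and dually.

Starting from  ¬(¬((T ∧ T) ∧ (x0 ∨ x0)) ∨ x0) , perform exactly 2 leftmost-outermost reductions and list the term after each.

  start: ¬(¬((T ∧ T) ∧ (x0 ∨ x0)) ∨ x0)
  [1] ¬¬((T ∧ T) ∧ (x0 ∨ x0)) ∧ ¬x0
  [2] ((T ∧ T) ∧ (x0 ∨ x0)) ∧ ¬x0

Answer: after 2 steps: ((T ∧ T) ∧ (x0 ∨ x0)) ∧ ¬x0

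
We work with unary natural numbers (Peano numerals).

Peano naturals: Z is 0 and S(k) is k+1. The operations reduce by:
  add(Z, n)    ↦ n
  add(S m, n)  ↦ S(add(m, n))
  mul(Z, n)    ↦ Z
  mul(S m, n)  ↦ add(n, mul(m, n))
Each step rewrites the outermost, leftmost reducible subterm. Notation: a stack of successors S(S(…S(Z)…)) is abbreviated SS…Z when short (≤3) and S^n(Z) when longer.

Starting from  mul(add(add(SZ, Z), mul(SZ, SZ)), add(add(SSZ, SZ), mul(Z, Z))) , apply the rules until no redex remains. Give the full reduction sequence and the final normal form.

  start: mul(add(add(SZ, Z), mul(SZ, SZ)), add(add(SSZ, SZ), mul(Z, Z)))
  step 1: mul(add(S(add(Z, Z)), mul(SZ, SZ)), add(add(SSZ, SZ), mul(Z, Z)))
  step 2: mul(S(add(add(Z, Z), mul(SZ, SZ))), add(add(SSZ, SZ), mul(Z, Z)))
  step 3: add(add(add(SSZ, SZ), mul(Z, Z)), mul(add(add(Z, Z), mul(SZ, SZ)), add(add(SSZ, SZ), mul(Z, Z))))
  step 4: add(add(S(add(SZ, SZ)), mul(Z, Z)), mul(add(add(Z, Z), mul(SZ, SZ)), add(add(SSZ, SZ), mul(Z, Z))))
  step 5: add(S(add(add(SZ, SZ), mul(Z, Z))), mul(add(add(Z, Z), mul(SZ, SZ)), add(add(SSZ, SZ), mul(Z, Z))))
  step 6: S(add(add(add(SZ, SZ), mul(Z, Z)), mul(add(add(Z, Z), mul(SZ, SZ)), add(add(SSZ, SZ), mul(Z, Z)))))
  step 7: S(add(add(S(add(Z, SZ)), mul(Z, Z)), mul(add(add(Z, Z), mul(SZ, SZ)), add(add(SSZ, SZ), mul(Z, Z)))))
  step 8: S(add(S(add(add(Z, SZ), mul(Z, Z))), mul(add(add(Z, Z), mul(SZ, SZ)), add(add(SSZ, SZ), mul(Z, Z)))))
  step 9: S(S(add(add(add(Z, SZ), mul(Z, Z)), mul(add(add(Z, Z), mul(SZ, SZ)), add(add(SSZ, SZ), mul(Z, Z))))))
  step 10: S(S(add(add(SZ, mul(Z, Z)), mul(add(add(Z, Z), mul(SZ, SZ)), add(add(SSZ, SZ), mul(Z, Z))))))
  step 11: S(S(add(S(add(Z, mul(Z, Z))), mul(add(add(Z, Z), mul(SZ, SZ)), add(add(SSZ, SZ), mul(Z, Z))))))
  step 12: S(S(S(add(add(Z, mul(Z, Z)), mul(add(add(Z, Z), mul(SZ, SZ)), add(add(SSZ, SZ), mul(Z, Z)))))))
  step 13: S(S(S(add(mul(Z, Z), mul(add(add(Z, Z), mul(SZ, SZ)), add(add(SSZ, SZ), mul(Z, Z)))))))
  step 14: S(S(S(add(Z, mul(add(add(Z, Z), mul(SZ, SZ)), add(add(SSZ, SZ), mul(Z, Z)))))))
  step 15: S(S(S(mul(add(add(Z, Z), mul(SZ, SZ)), add(add(SSZ, SZ), mul(Z, Z))))))
  step 16: S(S(S(mul(add(Z, mul(SZ, SZ)), add(add(SSZ, SZ), mul(Z, Z))))))
  step 17: S(S(S(mul(mul(SZ, SZ), add(add(SSZ, SZ), mul(Z, Z))))))
  step 18: S(S(S(mul(add(SZ, mul(Z, SZ)), add(add(SSZ, SZ), mul(Z, Z))))))
  step 19: S(S(S(mul(S(add(Z, mul(Z, SZ))), add(add(SSZ, SZ), mul(Z, Z))))))
  step 20: S(S(S(add(add(add(SSZ, SZ), mul(Z, Z)), mul(add(Z, mul(Z, SZ)), add(add(SSZ, SZ), mul(Z, Z)))))))
  step 21: S(S(S(add(add(S(add(SZ, SZ)), mul(Z, Z)), mul(add(Z, mul(Z, SZ)), add(add(SSZ, SZ), mul(Z, Z)))))))
  step 22: S(S(S(add(S(add(add(SZ, SZ), mul(Z, Z))), mul(add(Z, mul(Z, SZ)), add(add(SSZ, SZ), mul(Z, Z)))))))
  step 23: S(S(S(S(add(add(add(SZ, SZ), mul(Z, Z)), mul(add(Z, mul(Z, SZ)), add(add(SSZ, SZ), mul(Z, Z))))))))
  step 24: S(S(S(S(add(add(S(add(Z, SZ)), mul(Z, Z)), mul(add(Z, mul(Z, SZ)), add(add(SSZ, SZ), mul(Z, Z))))))))
  step 25: S(S(S(S(add(S(add(add(Z, SZ), mul(Z, Z))), mul(add(Z, mul(Z, SZ)), add(add(SSZ, SZ), mul(Z, Z))))))))
  step 26: S(S(S(S(S(add(add(add(Z, SZ), mul(Z, Z)), mul(add(Z, mul(Z, SZ)), add(add(SSZ, SZ), mul(Z, Z)))))))))
  step 27: S(S(S(S(S(add(add(SZ, mul(Z, Z)), mul(add(Z, mul(Z, SZ)), add(add(SSZ, SZ), mul(Z, Z)))))))))
  step 28: S(S(S(S(S(add(S(add(Z, mul(Z, Z))), mul(add(Z, mul(Z, SZ)), add(add(SSZ, SZ), mul(Z, Z)))))))))
  step 29: S(S(S(S(S(S(add(add(Z, mul(Z, Z)), mul(add(Z, mul(Z, SZ)), add(add(SSZ, SZ), mul(Z, Z))))))))))
  step 30: S(S(S(S(S(S(add(mul(Z, Z), mul(add(Z, mul(Z, SZ)), add(add(SSZ, SZ), mul(Z, Z))))))))))
  step 31: S(S(S(S(S(S(add(Z, mul(add(Z, mul(Z, SZ)), add(add(SSZ, SZ), mul(Z, Z))))))))))
  step 32: S(S(S(S(S(S(mul(add(Z, mul(Z, SZ)), add(add(SSZ, SZ), mul(Z, Z)))))))))
  step 33: S(S(S(S(S(S(mul(mul(Z, SZ), add(add(SSZ, SZ), mul(Z, Z)))))))))
  step 34: S(S(S(S(S(S(mul(Z, add(add(SSZ, SZ), mul(Z, Z)))))))))
  step 35: S^6(Z)

Answer: normal form = S^6(Z)  (in 35 steps)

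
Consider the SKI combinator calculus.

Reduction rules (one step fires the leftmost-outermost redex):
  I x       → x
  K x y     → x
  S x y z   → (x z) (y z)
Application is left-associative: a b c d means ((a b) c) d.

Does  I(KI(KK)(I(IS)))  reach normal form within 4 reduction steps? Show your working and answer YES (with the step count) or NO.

Answer: NO — after 4 steps the term is IS, not yet normal

Working:
  start: I(KI(KK)(I(IS)))
  step 1: KI(KK)(I(IS))
  step 2: I(I(IS))
  step 3: I(IS)
  step 4: IS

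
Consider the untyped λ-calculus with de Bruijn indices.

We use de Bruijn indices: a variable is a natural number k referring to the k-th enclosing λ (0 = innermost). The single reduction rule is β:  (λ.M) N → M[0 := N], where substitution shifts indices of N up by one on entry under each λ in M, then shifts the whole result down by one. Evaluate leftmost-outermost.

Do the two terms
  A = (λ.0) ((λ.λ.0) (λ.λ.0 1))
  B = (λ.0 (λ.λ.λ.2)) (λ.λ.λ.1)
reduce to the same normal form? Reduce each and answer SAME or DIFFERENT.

Answer: DIFFERENT — A ⇓ λ.0, B ⇓ λ.λ.1

Derivation:
Term A:
  start: (λ.0) ((λ.λ.0) (λ.λ.0 1))
  [1] (λ.λ.0) (λ.λ.0 1)
  [2] λ.0

Term B:
  start: (λ.0 (λ.λ.λ.2)) (λ.λ.λ.1)
  [1] (λ.λ.λ.1) (λ.λ.λ.2)
  [2] λ.λ.1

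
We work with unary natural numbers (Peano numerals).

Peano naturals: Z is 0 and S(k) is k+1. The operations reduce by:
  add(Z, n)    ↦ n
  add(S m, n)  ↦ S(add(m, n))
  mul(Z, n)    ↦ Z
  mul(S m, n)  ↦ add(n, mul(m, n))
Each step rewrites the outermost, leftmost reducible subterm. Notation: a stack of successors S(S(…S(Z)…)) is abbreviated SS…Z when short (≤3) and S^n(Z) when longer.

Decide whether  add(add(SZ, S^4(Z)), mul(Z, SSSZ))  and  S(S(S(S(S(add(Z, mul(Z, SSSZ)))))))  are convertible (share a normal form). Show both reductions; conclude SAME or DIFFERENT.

Term A:
  start: add(add(SZ, S^4(Z)), mul(Z, SSSZ))
  →1  add(S(add(Z, S^4(Z))), mul(Z, SSSZ))
  →2  S(add(add(Z, S^4(Z)), mul(Z, SSSZ)))
  →3  S(add(S^4(Z), mul(Z, SSSZ)))
  →4  S(S(add(SSSZ, mul(Z, SSSZ))))
  →5  S(S(S(add(SSZ, mul(Z, SSSZ)))))
  →6  S(S(S(S(add(SZ, mul(Z, SSSZ))))))
  →7  S(S(S(S(S(add(Z, mul(Z, SSSZ)))))))
  →8  S(S(S(S(S(mul(Z, SSSZ))))))
  →9  S^5(Z)

Term B:
  start: S(S(S(S(S(add(Z, mul(Z, SSSZ)))))))
  →1  S(S(S(S(S(mul(Z, SSSZ))))))
  →2  S^5(Z)

Answer: SAME — A ⇓ S^5(Z), B ⇓ S^5(Z)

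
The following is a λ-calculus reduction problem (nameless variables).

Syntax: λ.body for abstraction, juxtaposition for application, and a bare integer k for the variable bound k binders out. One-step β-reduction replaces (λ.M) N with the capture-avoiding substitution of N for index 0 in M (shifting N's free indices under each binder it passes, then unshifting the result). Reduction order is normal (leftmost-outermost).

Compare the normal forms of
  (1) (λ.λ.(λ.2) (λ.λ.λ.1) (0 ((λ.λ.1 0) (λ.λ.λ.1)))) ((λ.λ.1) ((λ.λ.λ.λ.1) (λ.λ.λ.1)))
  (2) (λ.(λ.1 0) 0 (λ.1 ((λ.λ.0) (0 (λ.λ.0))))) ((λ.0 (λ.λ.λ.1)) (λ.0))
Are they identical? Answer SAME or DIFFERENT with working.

Term A:
  start: (λ.λ.(λ.2) (λ.λ.λ.1) (0 ((λ.λ.1 0) (λ.λ.λ.1)))) ((λ.λ.1) ((λ.λ.λ.λ.1) (λ.λ.λ.1)))
  [1] λ.(λ.(λ.λ.1) ((λ.λ.λ.λ.1) (λ.λ.λ.1))) (λ.λ.λ.1) (0 ((λ.λ.1 0) (λ.λ.λ.1)))
  [2] λ.(λ.λ.1) ((λ.λ.λ.λ.1) (λ.λ.λ.1)) (0 ((λ.λ.1 0) (λ.λ.λ.1)))
  [3] λ.(λ.(λ.λ.λ.λ.1) (λ.λ.λ.1)) (0 ((λ.λ.1 0) (λ.λ.λ.1)))
  [4] λ.(λ.λ.λ.λ.1) (λ.λ.λ.1)
  [5] λ.λ.λ.λ.1

Term B:
  start: (λ.(λ.1 0) 0 (λ.1 ((λ.λ.0) (0 (λ.λ.0))))) ((λ.0 (λ.λ.λ.1)) (λ.0))
  [1] (λ.(λ.0 (λ.λ.λ.1)) (λ.0) 0) ((λ.0 (λ.λ.λ.1)) (λ.0)) (λ.(λ.0 (λ.λ.λ.1)) (λ.0) ((λ.λ.0) (0 (λ.λ.0))))
  [2] (λ.0 (λ.λ.λ.1)) (λ.0) ((λ.0 (λ.λ.λ.1)) (λ.0)) (λ.(λ.0 (λ.λ.λ.1)) (λ.0) ((λ.λ.0) (0 (λ.λ.0))))
  [3] (λ.0) (λ.λ.λ.1) ((λ.0 (λ.λ.λ.1)) (λ.0)) (λ.(λ.0 (λ.λ.λ.1)) (λ.0) ((λ.λ.0) (0 (λ.λ.0))))
  [4] (λ.λ.λ.1) ((λ.0 (λ.λ.λ.1)) (λ.0)) (λ.(λ.0 (λ.λ.λ.1)) (λ.0) ((λ.λ.0) (0 (λ.λ.0))))
  [5] (λ.λ.1) (λ.(λ.0 (λ.λ.λ.1)) (λ.0) ((λ.λ.0) (0 (λ.λ.0))))
  [6] λ.λ.(λ.0 (λ.λ.λ.1)) (λ.0) ((λ.λ.0) (0 (λ.λ.0)))
  [7] λ.λ.(λ.0) (λ.λ.λ.1) ((λ.λ.0) (0 (λ.λ.0)))
  [8] λ.λ.(λ.λ.λ.1) ((λ.λ.0) (0 (λ.λ.0)))
  [9] λ.λ.λ.λ.1

Answer: SAME — A ⇓ λ.λ.λ.λ.1, B ⇓ λ.λ.λ.λ.1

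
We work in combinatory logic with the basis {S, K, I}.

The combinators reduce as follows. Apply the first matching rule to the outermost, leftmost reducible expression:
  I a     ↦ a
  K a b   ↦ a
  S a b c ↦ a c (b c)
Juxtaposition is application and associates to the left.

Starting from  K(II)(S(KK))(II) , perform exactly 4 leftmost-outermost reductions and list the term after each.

  start: K(II)(S(KK))(II)
  step 1: II(II)
  step 2: I(II)
  step 3: II
  step 4: I

Answer: after 4 steps: I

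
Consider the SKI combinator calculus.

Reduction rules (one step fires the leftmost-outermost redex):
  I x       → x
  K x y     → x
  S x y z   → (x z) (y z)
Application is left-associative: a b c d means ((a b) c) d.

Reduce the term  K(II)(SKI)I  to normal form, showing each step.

Answer: normal form = I  (in 3 steps)

Working:
  start: K(II)(SKI)I
  [1] III
  [2] II
  [3] I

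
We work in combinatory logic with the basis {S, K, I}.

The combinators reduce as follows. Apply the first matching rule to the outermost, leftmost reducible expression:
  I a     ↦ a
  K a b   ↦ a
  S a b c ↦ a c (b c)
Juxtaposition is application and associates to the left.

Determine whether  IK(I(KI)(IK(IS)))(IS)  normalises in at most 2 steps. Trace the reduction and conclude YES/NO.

  start: IK(I(KI)(IK(IS)))(IS)
  [1] K(I(KI)(IK(IS)))(IS)
  [2] I(KI)(IK(IS))

Answer: NO — after 2 steps the term is I(KI)(IK(IS)), not yet normal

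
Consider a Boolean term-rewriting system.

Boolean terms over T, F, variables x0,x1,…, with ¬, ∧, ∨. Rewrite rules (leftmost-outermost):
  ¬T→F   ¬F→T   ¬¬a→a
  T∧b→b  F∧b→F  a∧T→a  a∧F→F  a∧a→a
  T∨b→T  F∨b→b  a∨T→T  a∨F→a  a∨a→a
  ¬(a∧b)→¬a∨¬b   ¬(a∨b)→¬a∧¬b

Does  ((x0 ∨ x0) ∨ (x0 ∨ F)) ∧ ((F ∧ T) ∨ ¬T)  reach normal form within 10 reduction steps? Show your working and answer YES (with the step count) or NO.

Answer: YES — reaches normal form F in 7 ≤ 10 steps

Derivation:
  start: ((x0 ∨ x0) ∨ (x0 ∨ F)) ∧ ((F ∧ T) ∨ ¬T)
  step 1: (x0 ∨ (x0 ∨ F)) ∧ ((F ∧ T) ∨ ¬T)
  step 2: (x0 ∨ x0) ∧ ((F ∧ T) ∨ ¬T)
  step 3: x0 ∧ ((F ∧ T) ∨ ¬T)
  step 4: x0 ∧ (F ∨ ¬T)
  step 5: x0 ∧ ¬T
  step 6: x0 ∧ F
  step 7: F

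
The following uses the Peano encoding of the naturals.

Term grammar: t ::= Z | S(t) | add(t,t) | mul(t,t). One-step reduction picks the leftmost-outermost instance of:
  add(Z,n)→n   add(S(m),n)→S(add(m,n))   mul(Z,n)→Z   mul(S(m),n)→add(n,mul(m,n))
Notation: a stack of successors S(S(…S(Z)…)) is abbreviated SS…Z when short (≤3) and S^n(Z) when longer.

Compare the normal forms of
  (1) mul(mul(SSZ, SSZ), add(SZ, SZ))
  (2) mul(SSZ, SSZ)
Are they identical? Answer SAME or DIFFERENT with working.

Answer: DIFFERENT — A ⇓ S^8(Z), B ⇓ S^4(Z)

Derivation:
Term A:
  start: mul(mul(SSZ, SSZ), add(SZ, SZ))
  [1] mul(add(SSZ, mul(SZ, SSZ)), add(SZ, SZ))
  [2] mul(S(add(SZ, mul(SZ, SSZ))), add(SZ, SZ))
  [3] add(add(SZ, SZ), mul(add(SZ, mul(SZ, SSZ)), add(SZ, SZ)))
  [4] add(S(add(Z, SZ)), mul(add(SZ, mul(SZ, SSZ)), add(SZ, SZ)))
  [5] S(add(add(Z, SZ), mul(add(SZ, mul(SZ, SSZ)), add(SZ, SZ))))
  [6] S(add(SZ, mul(add(SZ, mul(SZ, SSZ)), add(SZ, SZ))))
  [7] S(S(add(Z, mul(add(SZ, mul(SZ, SSZ)), add(SZ, SZ)))))
  [8] S(S(mul(add(SZ, mul(SZ, SSZ)), add(SZ, SZ))))
  [9] S(S(mul(S(add(Z, mul(SZ, SSZ))), add(SZ, SZ))))
  [10] S(S(add(add(SZ, SZ), mul(add(Z, mul(SZ, SSZ)), add(SZ, SZ)))))
  [11] S(S(add(S(add(Z, SZ)), mul(add(Z, mul(SZ, SSZ)), add(SZ, SZ)))))
  [12] S(S(S(add(add(Z, SZ), mul(add(Z, mul(SZ, SSZ)), add(SZ, SZ))))))
  [13] S(S(S(add(SZ, mul(add(Z, mul(SZ, SSZ)), add(SZ, SZ))))))
  [14] S(S(S(S(add(Z, mul(add(Z, mul(SZ, SSZ)), add(SZ, SZ)))))))
  [15] S(S(S(S(mul(add(Z, mul(SZ, SSZ)), add(SZ, SZ))))))
  [16] S(S(S(S(mul(mul(SZ, SSZ), add(SZ, SZ))))))
  [17] S(S(S(S(mul(add(SSZ, mul(Z, SSZ)), add(SZ, SZ))))))
  [18] S(S(S(S(mul(S(add(SZ, mul(Z, SSZ))), add(SZ, SZ))))))
  [19] S(S(S(S(add(add(SZ, SZ), mul(add(SZ, mul(Z, SSZ)), add(SZ, SZ)))))))
  [20] S(S(S(S(add(S(add(Z, SZ)), mul(add(SZ, mul(Z, SSZ)), add(SZ, SZ)))))))
  [21] S(S(S(S(S(add(add(Z, SZ), mul(add(SZ, mul(Z, SSZ)), add(SZ, SZ))))))))
  [22] S(S(S(S(S(add(SZ, mul(add(SZ, mul(Z, SSZ)), add(SZ, SZ))))))))
  [23] S(S(S(S(S(S(add(Z, mul(add(SZ, mul(Z, SSZ)), add(SZ, SZ)))))))))
  [24] S(S(S(S(S(S(mul(add(SZ, mul(Z, SSZ)), add(SZ, SZ))))))))
  [25] S(S(S(S(S(S(mul(S(add(Z, mul(Z, SSZ))), add(SZ, SZ))))))))
  [26] S(S(S(S(S(S(add(add(SZ, SZ), mul(add(Z, mul(Z, SSZ)), add(SZ, SZ)))))))))
  [27] S(S(S(S(S(S(add(S(add(Z, SZ)), mul(add(Z, mul(Z, SSZ)), add(SZ, SZ)))))))))
  [28] S(S(S(S(S(S(S(add(add(Z, SZ), mul(add(Z, mul(Z, SSZ)), add(SZ, SZ))))))))))
  [29] S(S(S(S(S(S(S(add(SZ, mul(add(Z, mul(Z, SSZ)), add(SZ, SZ))))))))))
  [30] S(S(S(S(S(S(S(S(add(Z, mul(add(Z, mul(Z, SSZ)), add(SZ, SZ)))))))))))
  [31] S(S(S(S(S(S(S(S(mul(add(Z, mul(Z, SSZ)), add(SZ, SZ))))))))))
  [32] S(S(S(S(S(S(S(S(mul(mul(Z, SSZ), add(SZ, SZ))))))))))
  [33] S(S(S(S(S(S(S(S(mul(Z, add(SZ, SZ))))))))))
  [34] S^8(Z)

Term B:
  start: mul(SSZ, SSZ)
  [1] add(SSZ, mul(SZ, SSZ))
  [2] S(add(SZ, mul(SZ, SSZ)))
  [3] S(S(add(Z, mul(SZ, SSZ))))
  [4] S(S(mul(SZ, SSZ)))
  [5] S(S(add(SSZ, mul(Z, SSZ))))
  [6] S(S(S(add(SZ, mul(Z, SSZ)))))
  [7] S(S(S(S(add(Z, mul(Z, SSZ))))))
  [8] S(S(S(S(mul(Z, SSZ)))))
  [9] S^4(Z)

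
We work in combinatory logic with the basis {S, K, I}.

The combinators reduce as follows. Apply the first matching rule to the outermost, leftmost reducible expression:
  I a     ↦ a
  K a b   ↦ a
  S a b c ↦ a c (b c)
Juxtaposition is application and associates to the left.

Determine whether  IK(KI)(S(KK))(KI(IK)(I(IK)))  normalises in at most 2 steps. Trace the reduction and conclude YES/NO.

Answer: NO — after 2 steps the term is KI(KI(IK)(I(IK))), not yet normal

Reduction:
  start: IK(KI)(S(KK))(KI(IK)(I(IK)))
  →1  K(KI)(S(KK))(KI(IK)(I(IK)))
  →2  KI(KI(IK)(I(IK)))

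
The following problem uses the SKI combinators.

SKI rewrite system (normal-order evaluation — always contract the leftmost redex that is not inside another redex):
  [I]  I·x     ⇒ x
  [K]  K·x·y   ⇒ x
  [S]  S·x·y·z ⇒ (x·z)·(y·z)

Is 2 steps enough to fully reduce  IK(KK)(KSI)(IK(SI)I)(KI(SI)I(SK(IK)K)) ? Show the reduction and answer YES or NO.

  start: IK(KK)(KSI)(IK(SI)I)(KI(SI)I(SK(IK)K))
  →1  K(KK)(KSI)(IK(SI)I)(KI(SI)I(SK(IK)K))
  →2  KK(IK(SI)I)(KI(SI)I(SK(IK)K))

Answer: NO — after 2 steps the term is KK(IK(SI)I)(KI(SI)I(SK(IK)K)), not yet normal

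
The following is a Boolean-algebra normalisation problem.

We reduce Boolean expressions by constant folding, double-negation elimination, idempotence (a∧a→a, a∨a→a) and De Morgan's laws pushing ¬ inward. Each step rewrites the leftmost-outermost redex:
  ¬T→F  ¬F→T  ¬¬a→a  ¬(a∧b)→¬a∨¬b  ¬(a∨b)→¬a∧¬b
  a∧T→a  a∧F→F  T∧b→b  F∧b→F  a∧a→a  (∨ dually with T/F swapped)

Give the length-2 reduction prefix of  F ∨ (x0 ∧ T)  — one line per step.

  start: F ∨ (x0 ∧ T)
  [1] x0 ∧ T
  [2] x0

Answer: after 2 steps: x0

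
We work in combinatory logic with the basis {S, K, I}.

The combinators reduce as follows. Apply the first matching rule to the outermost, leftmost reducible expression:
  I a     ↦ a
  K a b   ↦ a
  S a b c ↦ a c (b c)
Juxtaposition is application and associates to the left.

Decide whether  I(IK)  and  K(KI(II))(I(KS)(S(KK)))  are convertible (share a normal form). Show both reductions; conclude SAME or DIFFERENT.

Answer: DIFFERENT — A ⇓ K, B ⇓ I

Reduction:
Term A:
  start: I(IK)
  [1] IK
  [2] K

Term B:
  start: K(KI(II))(I(KS)(S(KK)))
  [1] KI(II)
  [2] I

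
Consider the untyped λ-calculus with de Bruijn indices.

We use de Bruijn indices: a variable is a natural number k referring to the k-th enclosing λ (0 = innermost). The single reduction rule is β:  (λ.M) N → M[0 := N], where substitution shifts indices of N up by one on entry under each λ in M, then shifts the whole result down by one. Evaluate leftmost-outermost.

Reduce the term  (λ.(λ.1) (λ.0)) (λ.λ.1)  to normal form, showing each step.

Answer: normal form = λ.λ.1  (in 2 steps)

Reduction:
  start: (λ.(λ.1) (λ.0)) (λ.λ.1)
  →1  (λ.λ.λ.1) (λ.0)
  →2  λ.λ.1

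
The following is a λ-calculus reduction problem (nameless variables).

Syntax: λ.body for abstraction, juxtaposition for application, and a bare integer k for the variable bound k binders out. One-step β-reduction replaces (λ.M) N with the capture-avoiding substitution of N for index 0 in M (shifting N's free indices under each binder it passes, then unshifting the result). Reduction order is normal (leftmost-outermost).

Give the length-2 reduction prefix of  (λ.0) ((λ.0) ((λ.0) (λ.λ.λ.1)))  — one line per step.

Answer: after 2 steps: (λ.0) (λ.λ.λ.1)

Derivation:
  start: (λ.0) ((λ.0) ((λ.0) (λ.λ.λ.1)))
  →1  (λ.0) ((λ.0) (λ.λ.λ.1))
  →2  (λ.0) (λ.λ.λ.1)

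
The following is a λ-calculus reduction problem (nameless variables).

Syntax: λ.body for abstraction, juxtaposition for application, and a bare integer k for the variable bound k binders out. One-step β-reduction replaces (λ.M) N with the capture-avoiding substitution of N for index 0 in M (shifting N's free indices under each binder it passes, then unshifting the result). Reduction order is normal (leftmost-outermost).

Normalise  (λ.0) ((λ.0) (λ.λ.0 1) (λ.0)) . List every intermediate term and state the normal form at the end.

Answer: normal form = λ.0 (λ.0)  (in 3 steps)

Working:
  start: (λ.0) ((λ.0) (λ.λ.0 1) (λ.0))
  [1] (λ.0) (λ.λ.0 1) (λ.0)
  [2] (λ.λ.0 1) (λ.0)
  [3] λ.0 (λ.0)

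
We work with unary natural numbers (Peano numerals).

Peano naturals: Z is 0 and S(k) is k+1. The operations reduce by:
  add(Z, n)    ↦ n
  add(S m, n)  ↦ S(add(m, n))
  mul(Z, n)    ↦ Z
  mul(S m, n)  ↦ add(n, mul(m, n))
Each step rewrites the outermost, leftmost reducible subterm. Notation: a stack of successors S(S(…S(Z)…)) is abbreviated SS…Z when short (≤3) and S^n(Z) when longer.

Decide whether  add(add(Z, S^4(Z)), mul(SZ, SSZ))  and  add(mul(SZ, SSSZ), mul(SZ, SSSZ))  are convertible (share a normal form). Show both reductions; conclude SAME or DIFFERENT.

Answer: SAME — A ⇓ S^6(Z), B ⇓ S^6(Z)

Working:
Term A:
  start: add(add(Z, S^4(Z)), mul(SZ, SSZ))
  →1  add(S^4(Z), mul(SZ, SSZ))
  →2  S(add(SSSZ, mul(SZ, SSZ)))
  →3  S(S(add(SSZ, mul(SZ, SSZ))))
  →4  S(S(S(add(SZ, mul(SZ, SSZ)))))
  →5  S(S(S(S(add(Z, mul(SZ, SSZ))))))
  →6  S(S(S(S(mul(SZ, SSZ)))))
  →7  S(S(S(S(add(SSZ, mul(Z, SSZ))))))
  →8  S(S(S(S(S(add(SZ, mul(Z, SSZ)))))))
  →9  S(S(S(S(S(S(add(Z, mul(Z, SSZ))))))))
  →10  S(S(S(S(S(S(mul(Z, SSZ)))))))
  →11  S^6(Z)

Term B:
  start: add(mul(SZ, SSSZ), mul(SZ, SSSZ))
  →1  add(add(SSSZ, mul(Z, SSSZ)), mul(SZ, SSSZ))
  →2  add(S(add(SSZ, mul(Z, SSSZ))), mul(SZ, SSSZ))
  →3  S(add(add(SSZ, mul(Z, SSSZ)), mul(SZ, SSSZ)))
  →4  S(add(S(add(SZ, mul(Z, SSSZ))), mul(SZ, SSSZ)))
  →5  S(S(add(add(SZ, mul(Z, SSSZ)), mul(SZ, SSSZ))))
  →6  S(S(add(S(add(Z, mul(Z, SSSZ))), mul(SZ, SSSZ))))
  →7  S(S(S(add(add(Z, mul(Z, SSSZ)), mul(SZ, SSSZ)))))
  →8  S(S(S(add(mul(Z, SSSZ), mul(SZ, SSSZ)))))
  →9  S(S(S(add(Z, mul(SZ, SSSZ)))))
  →10  S(S(S(mul(SZ, SSSZ))))
  →11  S(S(S(add(SSSZ, mul(Z, SSSZ)))))
  →12  S(S(S(S(add(SSZ, mul(Z, SSSZ))))))
  →13  S(S(S(S(S(add(SZ, mul(Z, SSSZ)))))))
  →14  S(S(S(S(S(S(add(Z, mul(Z, SSSZ))))))))
  →15  S(S(S(S(S(S(mul(Z, SSSZ)))))))
  →16  S^6(Z)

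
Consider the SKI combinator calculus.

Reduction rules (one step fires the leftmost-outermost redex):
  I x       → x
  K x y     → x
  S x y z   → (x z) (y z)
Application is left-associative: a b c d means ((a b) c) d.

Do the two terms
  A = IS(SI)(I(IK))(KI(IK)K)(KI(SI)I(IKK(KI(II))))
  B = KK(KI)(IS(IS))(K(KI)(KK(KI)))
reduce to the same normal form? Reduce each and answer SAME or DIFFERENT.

Answer: DIFFERENT — A ⇓ KK, B ⇓ SS

Derivation:
Term A:
  start: IS(SI)(I(IK))(KI(IK)K)(KI(SI)I(IKK(KI(II))))
  step 1: S(SI)(I(IK))(KI(IK)K)(KI(SI)I(IKK(KI(II))))
  step 2: SI(KI(IK)K)(I(IK)(KI(IK)K))(KI(SI)I(IKK(KI(II))))
  step 3: I(I(IK)(KI(IK)K))(KI(IK)K(I(IK)(KI(IK)K)))(KI(SI)I(IKK(KI(II))))
  step 4: I(IK)(KI(IK)K)(KI(IK)K(I(IK)(KI(IK)K)))(KI(SI)I(IKK(KI(II))))
  step 5: IK(KI(IK)K)(KI(IK)K(I(IK)(KI(IK)K)))(KI(SI)I(IKK(KI(II))))
  step 6: K(KI(IK)K)(KI(IK)K(I(IK)(KI(IK)K)))(KI(SI)I(IKK(KI(II))))
  step 7: KI(IK)K(KI(SI)I(IKK(KI(II))))
  step 8: IK(KI(SI)I(IKK(KI(II))))
  step 9: K(KI(SI)I(IKK(KI(II))))
  step 10: K(II(IKK(KI(II))))
  step 11: K(I(IKK(KI(II))))
  step 12: K(IKK(KI(II)))
  step 13: K(KK(KI(II)))
  step 14: KK

Term B:
  start: KK(KI)(IS(IS))(K(KI)(KK(KI)))
  step 1: K(IS(IS))(K(KI)(KK(KI)))
  step 2: IS(IS)
  step 3: S(IS)
  step 4: SS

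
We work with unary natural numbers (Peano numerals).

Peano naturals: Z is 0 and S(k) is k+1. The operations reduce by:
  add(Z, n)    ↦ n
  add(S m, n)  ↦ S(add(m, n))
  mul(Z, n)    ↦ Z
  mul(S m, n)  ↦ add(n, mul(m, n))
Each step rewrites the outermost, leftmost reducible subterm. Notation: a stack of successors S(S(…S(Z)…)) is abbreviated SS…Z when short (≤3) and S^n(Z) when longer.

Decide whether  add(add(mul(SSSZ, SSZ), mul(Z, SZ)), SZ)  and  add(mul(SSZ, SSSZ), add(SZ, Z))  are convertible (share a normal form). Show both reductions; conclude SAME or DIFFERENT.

Term A:
  start: add(add(mul(SSSZ, SSZ), mul(Z, SZ)), SZ)
  →1  add(add(add(SSZ, mul(SSZ, SSZ)), mul(Z, SZ)), SZ)
  →2  add(add(S(add(SZ, mul(SSZ, SSZ))), mul(Z, SZ)), SZ)
  →3  add(S(add(add(SZ, mul(SSZ, SSZ)), mul(Z, SZ))), SZ)
  →4  S(add(add(add(SZ, mul(SSZ, SSZ)), mul(Z, SZ)), SZ))
  →5  S(add(add(S(add(Z, mul(SSZ, SSZ))), mul(Z, SZ)), SZ))
  →6  S(add(S(add(add(Z, mul(SSZ, SSZ)), mul(Z, SZ))), SZ))
  →7  S(S(add(add(add(Z, mul(SSZ, SSZ)), mul(Z, SZ)), SZ)))
  →8  S(S(add(add(mul(SSZ, SSZ), mul(Z, SZ)), SZ)))
  →9  S(S(add(add(add(SSZ, mul(SZ, SSZ)), mul(Z, SZ)), SZ)))
  →10  S(S(add(add(S(add(SZ, mul(SZ, SSZ))), mul(Z, SZ)), SZ)))
  →11  S(S(add(S(add(add(SZ, mul(SZ, SSZ)), mul(Z, SZ))), SZ)))
  →12  S(S(S(add(add(add(SZ, mul(SZ, SSZ)), mul(Z, SZ)), SZ))))
  →13  S(S(S(add(add(S(add(Z, mul(SZ, SSZ))), mul(Z, SZ)), SZ))))
  →14  S(S(S(add(S(add(add(Z, mul(SZ, SSZ)), mul(Z, SZ))), SZ))))
  →15  S(S(S(S(add(add(add(Z, mul(SZ, SSZ)), mul(Z, SZ)), SZ)))))
  →16  S(S(S(S(add(add(mul(SZ, SSZ), mul(Z, SZ)), SZ)))))
  →17  S(S(S(S(add(add(add(SSZ, mul(Z, SSZ)), mul(Z, SZ)), SZ)))))
  →18  S(S(S(S(add(add(S(add(SZ, mul(Z, SSZ))), mul(Z, SZ)), SZ)))))
  →19  S(S(S(S(add(S(add(add(SZ, mul(Z, SSZ)), mul(Z, SZ))), SZ)))))
  →20  S(S(S(S(S(add(add(add(SZ, mul(Z, SSZ)), mul(Z, SZ)), SZ))))))
  →21  S(S(S(S(S(add(add(S(add(Z, mul(Z, SSZ))), mul(Z, SZ)), SZ))))))
  →22  S(S(S(S(S(add(S(add(add(Z, mul(Z, SSZ)), mul(Z, SZ))), SZ))))))
  →23  S(S(S(S(S(S(add(add(add(Z, mul(Z, SSZ)), mul(Z, SZ)), SZ)))))))
  →24  S(S(S(S(S(S(add(add(mul(Z, SSZ), mul(Z, SZ)), SZ)))))))
  →25  S(S(S(S(S(S(add(add(Z, mul(Z, SZ)), SZ)))))))
  →26  S(S(S(S(S(S(add(mul(Z, SZ), SZ)))))))
  →27  S(S(S(S(S(S(add(Z, SZ)))))))
  →28  S^7(Z)

Term B:
  start: add(mul(SSZ, SSSZ), add(SZ, Z))
  →1  add(add(SSSZ, mul(SZ, SSSZ)), add(SZ, Z))
  →2  add(S(add(SSZ, mul(SZ, SSSZ))), add(SZ, Z))
  →3  S(add(add(SSZ, mul(SZ, SSSZ)), add(SZ, Z)))
  →4  S(add(S(add(SZ, mul(SZ, SSSZ))), add(SZ, Z)))
  →5  S(S(add(add(SZ, mul(SZ, SSSZ)), add(SZ, Z))))
  →6  S(S(add(S(add(Z, mul(SZ, SSSZ))), add(SZ, Z))))
  →7  S(S(S(add(add(Z, mul(SZ, SSSZ)), add(SZ, Z)))))
  →8  S(S(S(add(mul(SZ, SSSZ), add(SZ, Z)))))
  →9  S(S(S(add(add(SSSZ, mul(Z, SSSZ)), add(SZ, Z)))))
  →10  S(S(S(add(S(add(SSZ, mul(Z, SSSZ))), add(SZ, Z)))))
  →11  S(S(S(S(add(add(SSZ, mul(Z, SSSZ)), add(SZ, Z))))))
  →12  S(S(S(S(add(S(add(SZ, mul(Z, SSSZ))), add(SZ, Z))))))
  →13  S(S(S(S(S(add(add(SZ, mul(Z, SSSZ)), add(SZ, Z)))))))
  →14  S(S(S(S(S(add(S(add(Z, mul(Z, SSSZ))), add(SZ, Z)))))))
  →15  S(S(S(S(S(S(add(add(Z, mul(Z, SSSZ)), add(SZ, Z))))))))
  →16  S(S(S(S(S(S(add(mul(Z, SSSZ), add(SZ, Z))))))))
  →17  S(S(S(S(S(S(add(Z, add(SZ, Z))))))))
  →18  S(S(S(S(S(S(add(SZ, Z)))))))
  →19  S(S(S(S(S(S(S(add(Z, Z))))))))
  →20  S^7(Z)

Answer: SAME — A ⇓ S^7(Z), B ⇓ S^7(Z)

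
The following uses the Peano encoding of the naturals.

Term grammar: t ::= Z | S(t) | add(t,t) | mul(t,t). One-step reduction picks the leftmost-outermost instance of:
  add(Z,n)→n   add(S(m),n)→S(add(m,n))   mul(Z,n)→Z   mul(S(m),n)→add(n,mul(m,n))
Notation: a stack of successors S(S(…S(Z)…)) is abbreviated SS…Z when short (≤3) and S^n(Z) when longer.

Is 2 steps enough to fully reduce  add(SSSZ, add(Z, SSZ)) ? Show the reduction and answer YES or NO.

Answer: NO — after 2 steps the term is S(S(add(SZ, add(Z, SSZ)))), not yet normal

Derivation:
  start: add(SSSZ, add(Z, SSZ))
  →1  S(add(SSZ, add(Z, SSZ)))
  →2  S(S(add(SZ, add(Z, SSZ))))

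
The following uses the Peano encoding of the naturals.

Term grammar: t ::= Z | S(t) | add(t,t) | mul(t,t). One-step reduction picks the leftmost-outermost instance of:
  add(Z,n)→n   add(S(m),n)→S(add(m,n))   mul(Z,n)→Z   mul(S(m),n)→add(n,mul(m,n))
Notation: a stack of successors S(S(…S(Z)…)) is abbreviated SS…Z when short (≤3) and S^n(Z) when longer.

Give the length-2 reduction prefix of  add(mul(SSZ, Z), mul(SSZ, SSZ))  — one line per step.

  start: add(mul(SSZ, Z), mul(SSZ, SSZ))
  →1  add(add(Z, mul(SZ, Z)), mul(SSZ, SSZ))
  →2  add(mul(SZ, Z), mul(SSZ, SSZ))

Answer: after 2 steps: add(mul(SZ, Z), mul(SSZ, SSZ))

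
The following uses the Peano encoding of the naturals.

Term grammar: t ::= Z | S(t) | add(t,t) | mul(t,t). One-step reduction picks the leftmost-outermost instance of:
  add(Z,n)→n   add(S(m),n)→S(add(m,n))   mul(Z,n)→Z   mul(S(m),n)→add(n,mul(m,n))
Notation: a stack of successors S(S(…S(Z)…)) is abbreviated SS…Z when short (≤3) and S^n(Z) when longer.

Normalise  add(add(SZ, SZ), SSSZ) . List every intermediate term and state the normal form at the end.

Answer: normal form = S^5(Z)  (in 5 steps)

Derivation:
  start: add(add(SZ, SZ), SSSZ)
  step 1: add(S(add(Z, SZ)), SSSZ)
  step 2: S(add(add(Z, SZ), SSSZ))
  step 3: S(add(SZ, SSSZ))
  step 4: S(S(add(Z, SSSZ)))
  step 5: S^5(Z)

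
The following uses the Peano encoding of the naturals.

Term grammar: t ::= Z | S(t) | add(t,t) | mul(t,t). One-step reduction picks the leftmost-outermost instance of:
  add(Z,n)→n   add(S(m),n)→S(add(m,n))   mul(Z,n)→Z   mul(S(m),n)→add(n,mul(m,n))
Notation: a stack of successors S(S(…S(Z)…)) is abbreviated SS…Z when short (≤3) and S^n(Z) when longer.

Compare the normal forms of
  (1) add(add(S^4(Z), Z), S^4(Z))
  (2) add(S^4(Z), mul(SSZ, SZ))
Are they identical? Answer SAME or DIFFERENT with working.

Answer: DIFFERENT — A ⇓ S^8(Z), B ⇓ S^6(Z)

Derivation:
Term A:
  start: add(add(S^4(Z), Z), S^4(Z))
  [1] add(S(add(SSSZ, Z)), S^4(Z))
  [2] S(add(add(SSSZ, Z), S^4(Z)))
  [3] S(add(S(add(SSZ, Z)), S^4(Z)))
  [4] S(S(add(add(SSZ, Z), S^4(Z))))
  [5] S(S(add(S(add(SZ, Z)), S^4(Z))))
  [6] S(S(S(add(add(SZ, Z), S^4(Z)))))
  [7] S(S(S(add(S(add(Z, Z)), S^4(Z)))))
  [8] S(S(S(S(add(add(Z, Z), S^4(Z))))))
  [9] S(S(S(S(add(Z, S^4(Z))))))
  [10] S^8(Z)

Term B:
  start: add(S^4(Z), mul(SSZ, SZ))
  [1] S(add(SSSZ, mul(SSZ, SZ)))
  [2] S(S(add(SSZ, mul(SSZ, SZ))))
  [3] S(S(S(add(SZ, mul(SSZ, SZ)))))
  [4] S(S(S(S(add(Z, mul(SSZ, SZ))))))
  [5] S(S(S(S(mul(SSZ, SZ)))))
  [6] S(S(S(S(add(SZ, mul(SZ, SZ))))))
  [7] S(S(S(S(S(add(Z, mul(SZ, SZ)))))))
  [8] S(S(S(S(S(mul(SZ, SZ))))))
  [9] S(S(S(S(S(add(SZ, mul(Z, SZ)))))))
  [10] S(S(S(S(S(S(add(Z, mul(Z, SZ))))))))
  [11] S(S(S(S(S(S(mul(Z, SZ)))))))
  [12] S^6(Z)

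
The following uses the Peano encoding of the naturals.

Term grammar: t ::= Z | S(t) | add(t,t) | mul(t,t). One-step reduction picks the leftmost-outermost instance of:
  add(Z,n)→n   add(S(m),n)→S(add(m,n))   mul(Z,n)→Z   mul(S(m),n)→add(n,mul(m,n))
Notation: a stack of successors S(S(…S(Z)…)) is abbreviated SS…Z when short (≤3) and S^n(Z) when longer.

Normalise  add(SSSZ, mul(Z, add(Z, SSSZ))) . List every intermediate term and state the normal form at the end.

Answer: normal form = SSSZ  (in 5 steps)

Reduction:
  start: add(SSSZ, mul(Z, add(Z, SSSZ)))
  [1] S(add(SSZ, mul(Z, add(Z, SSSZ))))
  [2] S(S(add(SZ, mul(Z, add(Z, SSSZ)))))
  [3] S(S(S(add(Z, mul(Z, add(Z, SSSZ))))))
  [4] S(S(S(mul(Z, add(Z, SSSZ)))))
  [5] SSSZ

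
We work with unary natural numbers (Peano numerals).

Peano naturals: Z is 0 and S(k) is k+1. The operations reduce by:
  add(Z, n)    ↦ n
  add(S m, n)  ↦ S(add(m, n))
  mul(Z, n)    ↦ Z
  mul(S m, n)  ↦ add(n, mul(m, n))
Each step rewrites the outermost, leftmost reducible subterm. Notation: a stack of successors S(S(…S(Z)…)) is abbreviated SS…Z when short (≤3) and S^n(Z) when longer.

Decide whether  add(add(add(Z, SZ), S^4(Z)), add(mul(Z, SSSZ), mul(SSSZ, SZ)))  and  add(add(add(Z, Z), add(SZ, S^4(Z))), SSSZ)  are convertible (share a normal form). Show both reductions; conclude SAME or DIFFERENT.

Term A:
  start: add(add(add(Z, SZ), S^4(Z)), add(mul(Z, SSSZ), mul(SSSZ, SZ)))
  [1] add(add(SZ, S^4(Z)), add(mul(Z, SSSZ), mul(SSSZ, SZ)))
  [2] add(S(add(Z, S^4(Z))), add(mul(Z, SSSZ), mul(SSSZ, SZ)))
  [3] S(add(add(Z, S^4(Z)), add(mul(Z, SSSZ), mul(SSSZ, SZ))))
  [4] S(add(S^4(Z), add(mul(Z, SSSZ), mul(SSSZ, SZ))))
  [5] S(S(add(SSSZ, add(mul(Z, SSSZ), mul(SSSZ, SZ)))))
  [6] S(S(S(add(SSZ, add(mul(Z, SSSZ), mul(SSSZ, SZ))))))
  [7] S(S(S(S(add(SZ, add(mul(Z, SSSZ), mul(SSSZ, SZ)))))))
  [8] S(S(S(S(S(add(Z, add(mul(Z, SSSZ), mul(SSSZ, SZ))))))))
  [9] S(S(S(S(S(add(mul(Z, SSSZ), mul(SSSZ, SZ)))))))
  [10] S(S(S(S(S(add(Z, mul(SSSZ, SZ)))))))
  [11] S(S(S(S(S(mul(SSSZ, SZ))))))
  [12] S(S(S(S(S(add(SZ, mul(SSZ, SZ)))))))
  [13] S(S(S(S(S(S(add(Z, mul(SSZ, SZ))))))))
  [14] S(S(S(S(S(S(mul(SSZ, SZ)))))))
  [15] S(S(S(S(S(S(add(SZ, mul(SZ, SZ))))))))
  [16] S(S(S(S(S(S(S(add(Z, mul(SZ, SZ)))))))))
  [17] S(S(S(S(S(S(S(mul(SZ, SZ))))))))
  [18] S(S(S(S(S(S(S(add(SZ, mul(Z, SZ)))))))))
  [19] S(S(S(S(S(S(S(S(add(Z, mul(Z, SZ))))))))))
  [20] S(S(S(S(S(S(S(S(mul(Z, SZ)))))))))
  [21] S^8(Z)

Term B:
  start: add(add(add(Z, Z), add(SZ, S^4(Z))), SSSZ)
  [1] add(add(Z, add(SZ, S^4(Z))), SSSZ)
  [2] add(add(SZ, S^4(Z)), SSSZ)
  [3] add(S(add(Z, S^4(Z))), SSSZ)
  [4] S(add(add(Z, S^4(Z)), SSSZ))
  [5] S(add(S^4(Z), SSSZ))
  [6] S(S(add(SSSZ, SSSZ)))
  [7] S(S(S(add(SSZ, SSSZ))))
  [8] S(S(S(S(add(SZ, SSSZ)))))
  [9] S(S(S(S(S(add(Z, SSSZ))))))
  [10] S^8(Z)

Answer: SAME — A ⇓ S^8(Z), B ⇓ S^8(Z)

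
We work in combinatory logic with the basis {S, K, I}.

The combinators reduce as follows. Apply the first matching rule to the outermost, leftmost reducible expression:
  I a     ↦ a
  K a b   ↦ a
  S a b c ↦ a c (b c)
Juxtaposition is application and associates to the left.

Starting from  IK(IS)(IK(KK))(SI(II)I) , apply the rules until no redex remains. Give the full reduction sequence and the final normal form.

Answer: normal form = SI  (in 8 steps)

Derivation:
  start: IK(IS)(IK(KK))(SI(II)I)
  step 1: K(IS)(IK(KK))(SI(II)I)
  step 2: IS(SI(II)I)
  step 3: S(SI(II)I)
  step 4: S(II(III))
  step 5: S(I(III))
  step 6: S(III)
  step 7: S(II)
  step 8: SI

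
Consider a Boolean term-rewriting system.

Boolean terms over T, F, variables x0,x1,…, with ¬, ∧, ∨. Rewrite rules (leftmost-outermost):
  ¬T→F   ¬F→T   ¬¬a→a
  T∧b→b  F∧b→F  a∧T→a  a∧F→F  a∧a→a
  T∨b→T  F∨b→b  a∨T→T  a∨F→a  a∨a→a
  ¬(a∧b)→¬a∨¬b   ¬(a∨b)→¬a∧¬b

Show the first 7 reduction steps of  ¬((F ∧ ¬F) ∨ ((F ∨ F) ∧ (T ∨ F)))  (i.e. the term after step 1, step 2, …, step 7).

  start: ¬((F ∧ ¬F) ∨ ((F ∨ F) ∧ (T ∨ F)))
  step 1: ¬(F ∧ ¬F) ∧ ¬((F ∨ F) ∧ (T ∨ F))
  step 2: (¬F ∨ ¬¬F) ∧ ¬((F ∨ F) ∧ (T ∨ F))
  step 3: (T ∨ ¬¬F) ∧ ¬((F ∨ F) ∧ (T ∨ F))
  step 4: T ∧ ¬((F ∨ F) ∧ (T ∨ F))
  step 5: ¬((F ∨ F) ∧ (T ∨ F))
  step 6: ¬(F ∨ F) ∨ ¬(T ∨ F)
  step 7: (¬F ∧ ¬F) ∨ ¬(T ∨ F)

Answer: after 7 steps: (¬F ∧ ¬F) ∨ ¬(T ∨ F)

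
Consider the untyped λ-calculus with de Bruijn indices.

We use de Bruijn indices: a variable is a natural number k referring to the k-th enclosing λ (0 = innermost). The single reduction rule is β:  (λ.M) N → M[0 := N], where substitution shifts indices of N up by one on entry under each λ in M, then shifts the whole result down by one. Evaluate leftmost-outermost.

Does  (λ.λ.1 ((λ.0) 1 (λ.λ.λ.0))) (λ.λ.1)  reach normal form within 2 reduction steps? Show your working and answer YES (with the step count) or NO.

  start: (λ.λ.1 ((λ.0) 1 (λ.λ.λ.0))) (λ.λ.1)
  →1  λ.(λ.λ.1) ((λ.0) (λ.λ.1) (λ.λ.λ.0))
  →2  λ.λ.(λ.0) (λ.λ.1) (λ.λ.λ.0)

Answer: NO — after 2 steps the term is λ.λ.(λ.0) (λ.λ.1) (λ.λ.λ.0), not yet normal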